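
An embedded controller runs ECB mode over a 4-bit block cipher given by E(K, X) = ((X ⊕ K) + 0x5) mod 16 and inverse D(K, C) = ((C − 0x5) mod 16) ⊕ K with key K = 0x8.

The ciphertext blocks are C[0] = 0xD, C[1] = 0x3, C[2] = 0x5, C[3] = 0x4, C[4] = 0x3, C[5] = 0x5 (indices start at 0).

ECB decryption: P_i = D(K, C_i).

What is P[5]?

P[5]: D(K, 0x5) = 0x8.

P[5] = 0x8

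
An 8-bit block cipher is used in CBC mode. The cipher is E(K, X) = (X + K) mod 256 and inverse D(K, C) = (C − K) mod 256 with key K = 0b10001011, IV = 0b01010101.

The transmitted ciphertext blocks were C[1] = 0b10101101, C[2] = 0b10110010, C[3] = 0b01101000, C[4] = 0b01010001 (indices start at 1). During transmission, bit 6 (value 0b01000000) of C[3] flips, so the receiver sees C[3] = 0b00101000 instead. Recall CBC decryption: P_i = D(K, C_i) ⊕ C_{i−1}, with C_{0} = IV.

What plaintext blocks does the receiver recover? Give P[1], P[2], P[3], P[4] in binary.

Only C[3] changed, to 0b00101000. In CBC, a change in C_i garbles P_i and flips the same bit in P_{i+1}. Decrypting the received ciphertext:
P[1]: D(K, 0b10101101) = 0b00100010; 0b00100010 ⊕ 0b01010101 = 0b01110111.
P[2]: D(K, 0b10110010) = 0b00100111; 0b00100111 ⊕ 0b10101101 = 0b10001010.
P[3]: D(K, 0b00101000) = 0b10011101; 0b10011101 ⊕ 0b10110010 = 0b00101111.
P[4]: D(K, 0b01010001) = 0b11000110; 0b11000110 ⊕ 0b00101000 = 0b11101110.
Blocks that differ from the original plaintext: P[3], P[4].

P[1] = 0b01110111, P[2] = 0b10001010, P[3] = 0b00101111, P[4] = 0b11101110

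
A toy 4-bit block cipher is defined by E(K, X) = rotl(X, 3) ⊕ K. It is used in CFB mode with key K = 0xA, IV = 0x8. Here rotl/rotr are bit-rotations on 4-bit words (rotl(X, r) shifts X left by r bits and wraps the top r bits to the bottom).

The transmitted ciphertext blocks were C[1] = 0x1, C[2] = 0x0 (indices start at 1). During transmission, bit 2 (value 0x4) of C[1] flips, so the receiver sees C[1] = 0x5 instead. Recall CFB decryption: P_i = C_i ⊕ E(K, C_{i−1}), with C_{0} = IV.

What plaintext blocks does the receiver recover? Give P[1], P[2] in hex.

P[1] = 0xB, P[2] = 0x0

Only C[1] changed, to 0x5. In CFB, a change in C_i flips the same bit in P_i and garbles P_{i+1}. Decrypting the received ciphertext:
P[1]: E(K, 0x8) = 0xE; 0x5 ⊕ 0xE = 0xB.
P[2]: E(K, 0x5) = 0x0; 0x0 ⊕ 0x0 = 0x0.
Blocks that differ from the original plaintext: P[1], P[2].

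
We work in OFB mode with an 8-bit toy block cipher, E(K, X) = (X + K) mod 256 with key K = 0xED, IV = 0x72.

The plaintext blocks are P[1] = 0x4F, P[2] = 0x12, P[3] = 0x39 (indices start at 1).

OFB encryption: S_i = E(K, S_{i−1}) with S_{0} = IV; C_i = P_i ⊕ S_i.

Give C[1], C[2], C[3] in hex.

C[1]: S = E(K, 0x72) = 0x5F; 0x4F ⊕ 0x5F = 0x10.
C[2]: S = E(K, 0x5F) = 0x4C; 0x12 ⊕ 0x4C = 0x5E.
C[3]: S = E(K, 0x4C) = 0x39; 0x39 ⊕ 0x39 = 0x00.

C[1] = 0x10, C[2] = 0x5E, C[3] = 0x00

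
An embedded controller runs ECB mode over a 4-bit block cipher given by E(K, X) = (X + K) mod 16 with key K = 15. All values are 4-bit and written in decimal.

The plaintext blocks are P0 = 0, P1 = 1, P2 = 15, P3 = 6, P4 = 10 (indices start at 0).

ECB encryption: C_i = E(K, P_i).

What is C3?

C3: E(K, 6) = 5.

C3 = 5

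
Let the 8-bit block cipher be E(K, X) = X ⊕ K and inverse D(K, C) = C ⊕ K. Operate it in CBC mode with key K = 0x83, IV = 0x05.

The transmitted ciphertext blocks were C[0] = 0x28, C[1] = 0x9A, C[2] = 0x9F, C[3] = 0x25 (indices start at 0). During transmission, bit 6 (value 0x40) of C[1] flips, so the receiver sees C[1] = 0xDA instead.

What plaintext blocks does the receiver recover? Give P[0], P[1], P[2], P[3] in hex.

CBC decryption: P_i = D(K, C_i) ⊕ C_{i−1}, with C_{−1} = IV.
Only C[1] changed, to 0xDA. In CBC, a change in C_i garbles P_i and flips the same bit in P_{i+1}. Decrypting the received ciphertext:
P[0]: D(K, 0x28) = 0xAB; 0xAB ⊕ 0x05 = 0xAE.
P[1]: D(K, 0xDA) = 0x59; 0x59 ⊕ 0x28 = 0x71.
P[2]: D(K, 0x9F) = 0x1C; 0x1C ⊕ 0xDA = 0xC6.
P[3]: D(K, 0x25) = 0xA6; 0xA6 ⊕ 0x9F = 0x39.
Blocks that differ from the original plaintext: P[1], P[2].

P[0] = 0xAE, P[1] = 0x71, P[2] = 0xC6, P[3] = 0x39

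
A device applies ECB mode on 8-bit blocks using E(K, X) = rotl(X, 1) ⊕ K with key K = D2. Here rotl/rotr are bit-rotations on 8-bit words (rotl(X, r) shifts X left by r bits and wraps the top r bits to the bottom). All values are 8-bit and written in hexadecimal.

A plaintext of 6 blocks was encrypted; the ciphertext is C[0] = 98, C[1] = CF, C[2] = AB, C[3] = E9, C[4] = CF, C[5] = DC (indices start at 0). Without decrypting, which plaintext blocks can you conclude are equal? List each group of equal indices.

P[1] = P[4]

ECB encrypts each block independently with the same key, so equal ciphertext blocks imply equal plaintext blocks.
C[1] = C[4] = CF, so P[1] = P[4].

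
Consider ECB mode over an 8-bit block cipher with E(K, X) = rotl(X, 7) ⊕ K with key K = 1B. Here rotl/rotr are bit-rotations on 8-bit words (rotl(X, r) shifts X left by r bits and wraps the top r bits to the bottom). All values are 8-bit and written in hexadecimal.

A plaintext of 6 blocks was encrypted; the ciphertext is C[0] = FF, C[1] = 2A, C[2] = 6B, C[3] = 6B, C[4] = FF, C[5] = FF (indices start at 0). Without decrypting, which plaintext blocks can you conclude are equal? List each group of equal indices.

P[0] = P[4] = P[5]; P[2] = P[3]

ECB encrypts each block independently with the same key, so equal ciphertext blocks imply equal plaintext blocks.
C[0] = C[4] = C[5] = FF, so P[0] = P[4] = P[5].
C[2] = C[3] = 6B, so P[2] = P[3].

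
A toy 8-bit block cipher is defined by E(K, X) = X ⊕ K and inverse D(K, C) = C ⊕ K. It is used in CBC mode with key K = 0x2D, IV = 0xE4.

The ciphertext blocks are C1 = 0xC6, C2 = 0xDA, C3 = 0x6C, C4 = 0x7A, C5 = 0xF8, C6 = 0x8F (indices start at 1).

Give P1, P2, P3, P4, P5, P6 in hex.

P1 = 0x0F, P2 = 0x31, P3 = 0x9B, P4 = 0x3B, P5 = 0xAF, P6 = 0x5A

CBC decryption: P_i = D(K, C_i) ⊕ C_{i−1}, with C_{0} = IV.
P1: D(K, 0xC6) = 0xEB; 0xEB ⊕ 0xE4 = 0x0F.
P2: D(K, 0xDA) = 0xF7; 0xF7 ⊕ 0xC6 = 0x31.
P3: D(K, 0x6C) = 0x41; 0x41 ⊕ 0xDA = 0x9B.
P4: D(K, 0x7A) = 0x57; 0x57 ⊕ 0x6C = 0x3B.
P5: D(K, 0xF8) = 0xD5; 0xD5 ⊕ 0x7A = 0xAF.
P6: D(K, 0x8F) = 0xA2; 0xA2 ⊕ 0xF8 = 0x5A.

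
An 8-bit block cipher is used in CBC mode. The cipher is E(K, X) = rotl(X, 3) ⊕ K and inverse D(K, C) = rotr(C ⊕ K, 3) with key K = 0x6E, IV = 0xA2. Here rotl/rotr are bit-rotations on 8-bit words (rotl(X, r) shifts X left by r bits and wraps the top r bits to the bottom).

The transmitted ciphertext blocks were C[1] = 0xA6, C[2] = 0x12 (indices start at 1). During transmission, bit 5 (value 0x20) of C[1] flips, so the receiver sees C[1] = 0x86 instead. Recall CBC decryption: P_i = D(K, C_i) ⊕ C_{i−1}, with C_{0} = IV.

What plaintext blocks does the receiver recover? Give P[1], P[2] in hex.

Only C[1] changed, to 0x86. In CBC, a change in C_i garbles P_i and flips the same bit in P_{i+1}. Decrypting the received ciphertext:
P[1]: D(K, 0x86) = 0x1D; 0x1D ⊕ 0xA2 = 0xBF.
P[2]: D(K, 0x12) = 0x8F; 0x8F ⊕ 0x86 = 0x09.
Blocks that differ from the original plaintext: P[1], P[2].

P[1] = 0xBF, P[2] = 0x09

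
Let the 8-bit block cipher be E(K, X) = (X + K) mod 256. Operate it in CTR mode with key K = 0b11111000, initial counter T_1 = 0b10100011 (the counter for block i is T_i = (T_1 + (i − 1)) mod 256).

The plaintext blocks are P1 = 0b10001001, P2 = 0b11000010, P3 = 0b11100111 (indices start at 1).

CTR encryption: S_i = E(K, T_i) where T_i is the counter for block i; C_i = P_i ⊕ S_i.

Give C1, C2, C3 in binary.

C1: T = 0b10100011, S = E(K, T) = 0b10011011; 0b10001001 ⊕ 0b10011011 = 0b00010010.
C2: T = 0b10100100, S = E(K, T) = 0b10011100; 0b11000010 ⊕ 0b10011100 = 0b01011110.
C3: T = 0b10100101, S = E(K, T) = 0b10011101; 0b11100111 ⊕ 0b10011101 = 0b01111010.

C1 = 0b00010010, C2 = 0b01011110, C3 = 0b01111010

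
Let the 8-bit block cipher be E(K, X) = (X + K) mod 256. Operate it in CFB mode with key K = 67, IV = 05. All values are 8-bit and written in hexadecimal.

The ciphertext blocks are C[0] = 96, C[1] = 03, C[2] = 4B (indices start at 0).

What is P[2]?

CFB decryption: P_i = C_i ⊕ E(K, C_{i−1}), with C_{−1} = IV.
P[2]: E(K, 03) = 6A; 4B ⊕ 6A = 21.

P[2] = 21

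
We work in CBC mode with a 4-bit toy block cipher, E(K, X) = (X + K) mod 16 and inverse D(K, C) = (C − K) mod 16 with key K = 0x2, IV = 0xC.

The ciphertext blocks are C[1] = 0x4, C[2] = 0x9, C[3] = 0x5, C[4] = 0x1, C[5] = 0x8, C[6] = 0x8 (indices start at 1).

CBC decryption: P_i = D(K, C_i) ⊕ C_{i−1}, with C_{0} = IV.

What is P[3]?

P[3]: D(K, 0x5) = 0x3; 0x3 ⊕ 0x9 = 0xA.

P[3] = 0xA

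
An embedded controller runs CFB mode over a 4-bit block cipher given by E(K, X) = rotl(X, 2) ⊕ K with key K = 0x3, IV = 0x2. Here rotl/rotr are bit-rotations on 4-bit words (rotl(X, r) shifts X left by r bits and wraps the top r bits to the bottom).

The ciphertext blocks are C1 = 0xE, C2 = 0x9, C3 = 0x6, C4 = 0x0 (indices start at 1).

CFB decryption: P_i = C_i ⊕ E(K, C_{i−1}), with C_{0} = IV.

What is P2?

P2 = 0x1

P2: E(K, 0xE) = 0x8; 0x9 ⊕ 0x8 = 0x1.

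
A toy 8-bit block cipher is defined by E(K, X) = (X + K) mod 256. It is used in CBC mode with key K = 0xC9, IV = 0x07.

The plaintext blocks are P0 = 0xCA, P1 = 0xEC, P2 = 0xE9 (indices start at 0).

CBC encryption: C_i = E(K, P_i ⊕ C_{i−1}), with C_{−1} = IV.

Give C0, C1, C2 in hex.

C0 = 0x96, C1 = 0x43, C2 = 0x73

C0: P0 ⊕ 0x07 = 0xCD; E(K, 0xCD) = 0x96.
C1: P1 ⊕ 0x96 = 0x7A; E(K, 0x7A) = 0x43.
C2: P2 ⊕ 0x43 = 0xAA; E(K, 0xAA) = 0x73.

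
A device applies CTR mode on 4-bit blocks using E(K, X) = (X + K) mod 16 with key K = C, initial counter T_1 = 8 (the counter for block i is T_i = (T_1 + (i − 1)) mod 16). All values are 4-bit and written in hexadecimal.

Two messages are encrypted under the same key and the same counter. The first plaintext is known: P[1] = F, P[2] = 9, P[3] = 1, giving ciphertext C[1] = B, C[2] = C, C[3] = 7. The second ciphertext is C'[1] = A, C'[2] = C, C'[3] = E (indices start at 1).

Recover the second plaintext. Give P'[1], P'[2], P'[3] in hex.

In CTR with a reused counter, both messages share the same keystream S_i, so C_i ⊕ C'_i = P_i ⊕ P'_i and thus P'_i = P_i ⊕ C_i ⊕ C'_i.
P'[1]: F ⊕ B ⊕ A = E.
P'[2]: 9 ⊕ C ⊕ C = 9.
P'[3]: 1 ⊕ 7 ⊕ E = 8.

P'[1] = E, P'[2] = 9, P'[3] = 8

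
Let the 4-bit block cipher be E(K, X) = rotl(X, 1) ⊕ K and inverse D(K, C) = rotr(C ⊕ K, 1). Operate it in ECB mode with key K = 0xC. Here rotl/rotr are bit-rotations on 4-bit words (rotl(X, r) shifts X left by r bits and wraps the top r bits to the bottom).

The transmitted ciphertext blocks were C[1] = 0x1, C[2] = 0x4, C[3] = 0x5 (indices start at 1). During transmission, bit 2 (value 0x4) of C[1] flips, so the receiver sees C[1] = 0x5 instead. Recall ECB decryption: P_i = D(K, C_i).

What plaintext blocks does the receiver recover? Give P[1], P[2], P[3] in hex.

Only C[1] changed, to 0x5. In ECB, a change in C_i affects only P_i. Decrypting the received ciphertext:
P[1]: D(K, 0x5) = 0xC.
P[2]: D(K, 0x4) = 0x4.
P[3]: D(K, 0x5) = 0xC.
Blocks that differ from the original plaintext: P[1].

P[1] = 0xC, P[2] = 0x4, P[3] = 0xC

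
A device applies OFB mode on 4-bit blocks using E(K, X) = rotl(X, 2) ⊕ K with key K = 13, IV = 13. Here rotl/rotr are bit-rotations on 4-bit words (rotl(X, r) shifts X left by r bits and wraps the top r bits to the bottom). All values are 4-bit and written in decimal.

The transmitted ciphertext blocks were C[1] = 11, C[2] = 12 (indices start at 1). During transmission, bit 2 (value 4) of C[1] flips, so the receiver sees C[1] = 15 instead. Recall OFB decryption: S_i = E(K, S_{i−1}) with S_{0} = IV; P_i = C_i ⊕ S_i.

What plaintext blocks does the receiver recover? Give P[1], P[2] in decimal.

Only C[1] changed, to 15. In OFB, a change in C_i flips the same bit in P_i only; the keystream is unaffected. Decrypting the received ciphertext:
P[1]: S = E(K, 13) = 10; 15 ⊕ 10 = 5.
P[2]: S = E(K, 10) = 7; 12 ⊕ 7 = 11.
Blocks that differ from the original plaintext: P[1].

P[1] = 5, P[2] = 11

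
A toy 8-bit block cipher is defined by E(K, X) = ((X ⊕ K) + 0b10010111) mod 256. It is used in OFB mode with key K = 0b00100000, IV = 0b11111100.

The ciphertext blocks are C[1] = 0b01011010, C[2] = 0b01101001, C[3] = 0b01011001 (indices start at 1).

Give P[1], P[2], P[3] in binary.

OFB decryption: S_i = E(K, S_{i−1}) with S_{0} = IV; P_i = C_i ⊕ S_i.
P[1]: S = E(K, 0b11111100) = 0b01110011; 0b01011010 ⊕ 0b01110011 = 0b00101001.
P[2]: S = E(K, 0b01110011) = 0b11101010; 0b01101001 ⊕ 0b11101010 = 0b10000011.
P[3]: S = E(K, 0b11101010) = 0b01100001; 0b01011001 ⊕ 0b01100001 = 0b00111000.

P[1] = 0b00101001, P[2] = 0b10000011, P[3] = 0b00111000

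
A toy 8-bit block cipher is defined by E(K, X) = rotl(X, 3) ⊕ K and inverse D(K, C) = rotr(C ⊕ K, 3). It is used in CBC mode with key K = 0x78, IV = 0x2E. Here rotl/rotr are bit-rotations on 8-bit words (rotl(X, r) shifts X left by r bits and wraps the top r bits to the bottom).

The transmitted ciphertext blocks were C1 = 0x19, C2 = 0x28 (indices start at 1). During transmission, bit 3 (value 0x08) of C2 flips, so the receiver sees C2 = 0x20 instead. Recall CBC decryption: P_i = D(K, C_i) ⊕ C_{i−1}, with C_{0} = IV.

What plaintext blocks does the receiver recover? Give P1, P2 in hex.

Only C2 changed, to 0x20. In CBC, a change in C_i garbles P_i and flips the same bit in P_{i+1}. Decrypting the received ciphertext:
P1: D(K, 0x19) = 0x2C; 0x2C ⊕ 0x2E = 0x02.
P2: D(K, 0x20) = 0x0B; 0x0B ⊕ 0x19 = 0x12.
Blocks that differ from the original plaintext: P2.

P1 = 0x02, P2 = 0x12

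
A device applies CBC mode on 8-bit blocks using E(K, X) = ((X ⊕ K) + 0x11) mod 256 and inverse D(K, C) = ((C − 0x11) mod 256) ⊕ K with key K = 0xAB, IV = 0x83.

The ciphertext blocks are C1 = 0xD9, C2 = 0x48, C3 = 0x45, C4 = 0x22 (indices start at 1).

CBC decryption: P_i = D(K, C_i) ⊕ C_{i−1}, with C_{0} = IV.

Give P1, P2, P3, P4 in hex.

P1 = 0xE0, P2 = 0x45, P3 = 0xD7, P4 = 0xFF

P1: D(K, 0xD9) = 0x63; 0x63 ⊕ 0x83 = 0xE0.
P2: D(K, 0x48) = 0x9C; 0x9C ⊕ 0xD9 = 0x45.
P3: D(K, 0x45) = 0x9F; 0x9F ⊕ 0x48 = 0xD7.
P4: D(K, 0x22) = 0xBA; 0xBA ⊕ 0x45 = 0xFF.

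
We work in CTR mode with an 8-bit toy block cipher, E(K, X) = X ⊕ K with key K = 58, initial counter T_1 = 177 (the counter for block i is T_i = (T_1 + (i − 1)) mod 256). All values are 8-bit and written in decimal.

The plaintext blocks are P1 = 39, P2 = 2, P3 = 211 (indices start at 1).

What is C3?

C3 = 90

CTR encryption: S_i = E(K, T_i) where T_i is the counter for block i; C_i = P_i ⊕ S_i.
C1: T = 177, S = E(K, T) = 139; 39 ⊕ 139 = 172.
C2: T = 178, S = E(K, T) = 136; 2 ⊕ 136 = 138.
C3: T = 179, S = E(K, T) = 137; 211 ⊕ 137 = 90.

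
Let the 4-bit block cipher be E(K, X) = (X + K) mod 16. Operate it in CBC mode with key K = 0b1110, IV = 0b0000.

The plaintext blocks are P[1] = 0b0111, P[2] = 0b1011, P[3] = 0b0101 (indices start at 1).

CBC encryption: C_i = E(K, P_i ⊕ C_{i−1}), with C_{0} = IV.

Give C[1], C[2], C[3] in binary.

C[1]: P[1] ⊕ 0b0000 = 0b0111; E(K, 0b0111) = 0b0101.
C[2]: P[2] ⊕ 0b0101 = 0b1110; E(K, 0b1110) = 0b1100.
C[3]: P[3] ⊕ 0b1100 = 0b1001; E(K, 0b1001) = 0b0111.

C[1] = 0b0101, C[2] = 0b1100, C[3] = 0b0111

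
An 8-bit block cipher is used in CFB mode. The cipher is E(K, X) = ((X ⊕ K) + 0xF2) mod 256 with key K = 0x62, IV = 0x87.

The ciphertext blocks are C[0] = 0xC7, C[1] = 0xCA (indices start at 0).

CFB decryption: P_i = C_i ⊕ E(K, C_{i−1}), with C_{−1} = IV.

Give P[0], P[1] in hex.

P[0] = 0x10, P[1] = 0x5D

P[0]: E(K, 0x87) = 0xD7; 0xC7 ⊕ 0xD7 = 0x10.
P[1]: E(K, 0xC7) = 0x97; 0xCA ⊕ 0x97 = 0x5D.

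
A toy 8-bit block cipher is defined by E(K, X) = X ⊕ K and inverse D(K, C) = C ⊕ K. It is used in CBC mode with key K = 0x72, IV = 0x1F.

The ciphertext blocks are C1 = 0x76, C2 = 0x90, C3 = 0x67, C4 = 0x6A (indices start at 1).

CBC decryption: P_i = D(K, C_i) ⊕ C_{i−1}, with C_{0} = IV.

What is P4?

P4: D(K, 0x6A) = 0x18; 0x18 ⊕ 0x67 = 0x7F.

P4 = 0x7F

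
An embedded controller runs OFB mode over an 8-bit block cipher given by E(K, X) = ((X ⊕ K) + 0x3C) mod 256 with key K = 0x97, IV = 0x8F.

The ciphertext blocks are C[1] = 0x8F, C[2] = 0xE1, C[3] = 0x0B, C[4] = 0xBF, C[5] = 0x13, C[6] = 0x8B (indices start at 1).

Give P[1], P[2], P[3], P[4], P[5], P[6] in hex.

P[1] = 0xDB, P[2] = 0x1E, P[3] = 0xAF, P[4] = 0xD0, P[5] = 0x27, P[6] = 0x54

OFB decryption: S_i = E(K, S_{i−1}) with S_{0} = IV; P_i = C_i ⊕ S_i.
P[1]: S = E(K, 0x8F) = 0x54; 0x8F ⊕ 0x54 = 0xDB.
P[2]: S = E(K, 0x54) = 0xFF; 0xE1 ⊕ 0xFF = 0x1E.
P[3]: S = E(K, 0xFF) = 0xA4; 0x0B ⊕ 0xA4 = 0xAF.
P[4]: S = E(K, 0xA4) = 0x6F; 0xBF ⊕ 0x6F = 0xD0.
P[5]: S = E(K, 0x6F) = 0x34; 0x13 ⊕ 0x34 = 0x27.
P[6]: S = E(K, 0x34) = 0xDF; 0x8B ⊕ 0xDF = 0x54.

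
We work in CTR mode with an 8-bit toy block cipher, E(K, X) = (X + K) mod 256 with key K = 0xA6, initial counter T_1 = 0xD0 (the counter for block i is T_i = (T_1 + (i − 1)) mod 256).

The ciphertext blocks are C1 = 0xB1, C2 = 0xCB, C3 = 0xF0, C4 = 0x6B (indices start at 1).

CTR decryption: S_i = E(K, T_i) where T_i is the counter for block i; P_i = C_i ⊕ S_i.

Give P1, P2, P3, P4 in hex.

P1: T = 0xD0, S = E(K, T) = 0x76; 0xB1 ⊕ 0x76 = 0xC7.
P2: T = 0xD1, S = E(K, T) = 0x77; 0xCB ⊕ 0x77 = 0xBC.
P3: T = 0xD2, S = E(K, T) = 0x78; 0xF0 ⊕ 0x78 = 0x88.
P4: T = 0xD3, S = E(K, T) = 0x79; 0x6B ⊕ 0x79 = 0x12.

P1 = 0xC7, P2 = 0xBC, P3 = 0x88, P4 = 0x12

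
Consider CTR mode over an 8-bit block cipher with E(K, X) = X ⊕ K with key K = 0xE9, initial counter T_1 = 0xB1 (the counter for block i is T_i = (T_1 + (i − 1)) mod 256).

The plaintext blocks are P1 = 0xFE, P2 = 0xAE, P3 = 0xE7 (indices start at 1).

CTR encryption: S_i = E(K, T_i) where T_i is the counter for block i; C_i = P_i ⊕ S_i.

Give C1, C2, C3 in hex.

C1 = 0xA6, C2 = 0xF5, C3 = 0xBD

C1: T = 0xB1, S = E(K, T) = 0x58; 0xFE ⊕ 0x58 = 0xA6.
C2: T = 0xB2, S = E(K, T) = 0x5B; 0xAE ⊕ 0x5B = 0xF5.
C3: T = 0xB3, S = E(K, T) = 0x5A; 0xE7 ⊕ 0x5A = 0xBD.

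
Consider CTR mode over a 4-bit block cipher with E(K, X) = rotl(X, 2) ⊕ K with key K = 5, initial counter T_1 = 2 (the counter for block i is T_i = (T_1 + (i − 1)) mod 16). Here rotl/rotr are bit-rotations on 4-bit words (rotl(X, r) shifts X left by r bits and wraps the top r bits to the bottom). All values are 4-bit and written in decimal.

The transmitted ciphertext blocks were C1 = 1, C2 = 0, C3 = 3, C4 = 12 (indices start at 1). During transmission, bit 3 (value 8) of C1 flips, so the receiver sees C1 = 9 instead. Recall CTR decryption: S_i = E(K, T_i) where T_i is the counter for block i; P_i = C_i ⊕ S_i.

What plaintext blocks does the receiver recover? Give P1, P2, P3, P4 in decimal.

Only C1 changed, to 9. In CTR, a change in C_i flips the same bit in P_i only; the keystream is unaffected. Decrypting the received ciphertext:
P1: T = 2, S = E(K, T) = 13; 9 ⊕ 13 = 4.
P2: T = 3, S = E(K, T) = 9; 0 ⊕ 9 = 9.
P3: T = 4, S = E(K, T) = 4; 3 ⊕ 4 = 7.
P4: T = 5, S = E(K, T) = 0; 12 ⊕ 0 = 12.
Blocks that differ from the original plaintext: P1.

P1 = 4, P2 = 9, P3 = 7, P4 = 12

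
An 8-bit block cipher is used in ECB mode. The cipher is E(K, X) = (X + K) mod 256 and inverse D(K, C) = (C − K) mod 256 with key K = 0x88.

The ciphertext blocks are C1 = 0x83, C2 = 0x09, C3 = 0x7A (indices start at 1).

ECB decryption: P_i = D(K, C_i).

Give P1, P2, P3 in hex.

P1 = 0xFB, P2 = 0x81, P3 = 0xF2

P1: D(K, 0x83) = 0xFB.
P2: D(K, 0x09) = 0x81.
P3: D(K, 0x7A) = 0xF2.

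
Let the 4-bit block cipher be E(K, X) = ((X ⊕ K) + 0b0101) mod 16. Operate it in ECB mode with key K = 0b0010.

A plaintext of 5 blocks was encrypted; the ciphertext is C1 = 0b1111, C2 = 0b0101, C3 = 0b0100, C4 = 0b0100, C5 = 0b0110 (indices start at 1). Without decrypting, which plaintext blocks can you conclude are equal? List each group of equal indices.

ECB encrypts each block independently with the same key, so equal ciphertext blocks imply equal plaintext blocks.
C3 = C4 = 0b0100, so P3 = P4.

P3 = P4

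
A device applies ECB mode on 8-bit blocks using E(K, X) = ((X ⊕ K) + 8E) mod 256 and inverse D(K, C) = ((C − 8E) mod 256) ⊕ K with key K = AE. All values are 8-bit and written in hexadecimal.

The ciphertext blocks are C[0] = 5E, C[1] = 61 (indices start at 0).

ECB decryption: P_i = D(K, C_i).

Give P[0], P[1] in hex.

P[0] = 7E, P[1] = 7D

P[0]: D(K, 5E) = 7E.
P[1]: D(K, 61) = 7D.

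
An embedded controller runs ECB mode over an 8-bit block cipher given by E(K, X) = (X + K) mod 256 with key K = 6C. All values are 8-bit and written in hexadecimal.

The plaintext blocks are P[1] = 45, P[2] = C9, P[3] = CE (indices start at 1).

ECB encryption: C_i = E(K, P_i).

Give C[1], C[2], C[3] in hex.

C[1]: E(K, 45) = B1.
C[2]: E(K, C9) = 35.
C[3]: E(K, CE) = 3A.

C[1] = B1, C[2] = 35, C[3] = 3A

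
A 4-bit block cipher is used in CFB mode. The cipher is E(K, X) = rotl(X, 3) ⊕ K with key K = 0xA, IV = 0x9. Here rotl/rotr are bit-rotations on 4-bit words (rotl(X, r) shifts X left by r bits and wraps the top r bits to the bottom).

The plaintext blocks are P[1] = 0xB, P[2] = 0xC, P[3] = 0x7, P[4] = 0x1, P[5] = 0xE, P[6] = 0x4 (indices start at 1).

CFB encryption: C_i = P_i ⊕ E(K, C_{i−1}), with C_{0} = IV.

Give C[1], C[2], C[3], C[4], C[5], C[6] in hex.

C[1] = 0xD, C[2] = 0x8, C[3] = 0x9, C[4] = 0x7, C[5] = 0xF, C[6] = 0x1

C[1]: E(K, 0x9) = 0x6; 0xB ⊕ 0x6 = 0xD.
C[2]: E(K, 0xD) = 0x4; 0xC ⊕ 0x4 = 0x8.
C[3]: E(K, 0x8) = 0xE; 0x7 ⊕ 0xE = 0x9.
C[4]: E(K, 0x9) = 0x6; 0x1 ⊕ 0x6 = 0x7.
C[5]: E(K, 0x7) = 0x1; 0xE ⊕ 0x1 = 0xF.
C[6]: E(K, 0xF) = 0x5; 0x4 ⊕ 0x5 = 0x1.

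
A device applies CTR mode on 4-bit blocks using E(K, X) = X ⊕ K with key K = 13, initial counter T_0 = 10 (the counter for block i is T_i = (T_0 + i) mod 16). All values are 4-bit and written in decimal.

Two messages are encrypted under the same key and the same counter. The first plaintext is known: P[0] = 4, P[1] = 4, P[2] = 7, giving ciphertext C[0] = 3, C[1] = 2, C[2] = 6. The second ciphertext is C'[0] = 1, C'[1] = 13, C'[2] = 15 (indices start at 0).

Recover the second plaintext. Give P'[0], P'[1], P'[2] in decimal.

In CTR with a reused counter, both messages share the same keystream S_i, so C_i ⊕ C'_i = P_i ⊕ P'_i and thus P'_i = P_i ⊕ C_i ⊕ C'_i.
P'[0]: 4 ⊕ 3 ⊕ 1 = 6.
P'[1]: 4 ⊕ 2 ⊕ 13 = 11.
P'[2]: 7 ⊕ 6 ⊕ 15 = 14.

P'[0] = 6, P'[1] = 11, P'[2] = 14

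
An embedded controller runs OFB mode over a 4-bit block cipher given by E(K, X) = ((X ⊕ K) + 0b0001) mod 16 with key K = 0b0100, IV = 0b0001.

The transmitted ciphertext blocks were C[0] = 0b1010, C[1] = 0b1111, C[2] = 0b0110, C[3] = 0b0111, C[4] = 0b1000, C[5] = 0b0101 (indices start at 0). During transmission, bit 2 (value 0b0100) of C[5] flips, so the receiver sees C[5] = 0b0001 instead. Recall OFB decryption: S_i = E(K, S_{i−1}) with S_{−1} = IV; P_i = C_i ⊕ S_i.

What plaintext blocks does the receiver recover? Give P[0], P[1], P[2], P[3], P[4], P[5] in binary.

Only C[5] changed, to 0b0001. In OFB, a change in C_i flips the same bit in P_i only; the keystream is unaffected. Decrypting the received ciphertext:
P[0]: S = E(K, 0b0001) = 0b0110; 0b1010 ⊕ 0b0110 = 0b1100.
P[1]: S = E(K, 0b0110) = 0b0011; 0b1111 ⊕ 0b0011 = 0b1100.
P[2]: S = E(K, 0b0011) = 0b1000; 0b0110 ⊕ 0b1000 = 0b1110.
P[3]: S = E(K, 0b1000) = 0b1101; 0b0111 ⊕ 0b1101 = 0b1010.
P[4]: S = E(K, 0b1101) = 0b1010; 0b1000 ⊕ 0b1010 = 0b0010.
P[5]: S = E(K, 0b1010) = 0b1111; 0b0001 ⊕ 0b1111 = 0b1110.
Blocks that differ from the original plaintext: P[5].

P[0] = 0b1100, P[1] = 0b1100, P[2] = 0b1110, P[3] = 0b1010, P[4] = 0b0010, P[5] = 0b1110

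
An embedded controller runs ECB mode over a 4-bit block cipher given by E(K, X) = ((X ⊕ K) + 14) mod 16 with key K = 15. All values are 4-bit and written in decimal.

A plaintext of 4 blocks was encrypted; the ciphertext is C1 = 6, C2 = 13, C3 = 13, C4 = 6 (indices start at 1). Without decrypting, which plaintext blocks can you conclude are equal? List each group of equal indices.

ECB encrypts each block independently with the same key, so equal ciphertext blocks imply equal plaintext blocks.
C1 = C4 = 6, so P1 = P4.
C2 = C3 = 13, so P2 = P3.

P1 = P4; P2 = P3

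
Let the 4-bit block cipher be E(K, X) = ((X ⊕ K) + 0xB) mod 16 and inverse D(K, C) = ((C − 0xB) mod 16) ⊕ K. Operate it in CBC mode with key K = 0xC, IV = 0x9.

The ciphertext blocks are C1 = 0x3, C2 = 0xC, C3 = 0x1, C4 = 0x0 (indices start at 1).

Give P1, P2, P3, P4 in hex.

CBC decryption: P_i = D(K, C_i) ⊕ C_{i−1}, with C_{0} = IV.
P1: D(K, 0x3) = 0x4; 0x4 ⊕ 0x9 = 0xD.
P2: D(K, 0xC) = 0xD; 0xD ⊕ 0x3 = 0xE.
P3: D(K, 0x1) = 0xA; 0xA ⊕ 0xC = 0x6.
P4: D(K, 0x0) = 0x9; 0x9 ⊕ 0x1 = 0x8.

P1 = 0xD, P2 = 0xE, P3 = 0x6, P4 = 0x8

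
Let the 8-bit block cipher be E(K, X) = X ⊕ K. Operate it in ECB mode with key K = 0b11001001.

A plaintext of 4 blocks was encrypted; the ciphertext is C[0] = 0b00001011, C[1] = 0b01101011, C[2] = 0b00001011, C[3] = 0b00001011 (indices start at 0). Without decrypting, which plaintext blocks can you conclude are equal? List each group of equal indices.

P[0] = P[2] = P[3]

ECB encrypts each block independently with the same key, so equal ciphertext blocks imply equal plaintext blocks.
C[0] = C[2] = C[3] = 0b00001011, so P[0] = P[2] = P[3].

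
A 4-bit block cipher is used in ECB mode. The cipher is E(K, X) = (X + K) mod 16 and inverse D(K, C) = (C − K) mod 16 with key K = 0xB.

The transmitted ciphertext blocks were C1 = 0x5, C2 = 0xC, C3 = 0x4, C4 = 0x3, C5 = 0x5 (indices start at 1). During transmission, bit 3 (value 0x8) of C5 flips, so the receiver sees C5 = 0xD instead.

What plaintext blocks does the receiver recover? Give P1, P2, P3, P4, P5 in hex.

P1 = 0xA, P2 = 0x1, P3 = 0x9, P4 = 0x8, P5 = 0x2

ECB decryption: P_i = D(K, C_i).
Only C5 changed, to 0xD. In ECB, a change in C_i affects only P_i. Decrypting the received ciphertext:
P1: D(K, 0x5) = 0xA.
P2: D(K, 0xC) = 0x1.
P3: D(K, 0x4) = 0x9.
P4: D(K, 0x3) = 0x8.
P5: D(K, 0xD) = 0x2.
Blocks that differ from the original plaintext: P5.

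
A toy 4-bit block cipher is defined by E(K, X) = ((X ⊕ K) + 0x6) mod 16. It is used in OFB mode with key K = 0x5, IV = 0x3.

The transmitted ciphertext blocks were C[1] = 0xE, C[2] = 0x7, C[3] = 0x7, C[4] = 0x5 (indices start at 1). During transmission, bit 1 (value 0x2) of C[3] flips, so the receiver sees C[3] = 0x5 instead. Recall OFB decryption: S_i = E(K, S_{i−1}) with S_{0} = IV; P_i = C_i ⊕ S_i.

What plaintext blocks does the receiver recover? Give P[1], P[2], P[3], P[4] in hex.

Only C[3] changed, to 0x5. In OFB, a change in C_i flips the same bit in P_i only; the keystream is unaffected. Decrypting the received ciphertext:
P[1]: S = E(K, 0x3) = 0xC; 0xE ⊕ 0xC = 0x2.
P[2]: S = E(K, 0xC) = 0xF; 0x7 ⊕ 0xF = 0x8.
P[3]: S = E(K, 0xF) = 0x0; 0x5 ⊕ 0x0 = 0x5.
P[4]: S = E(K, 0x0) = 0xB; 0x5 ⊕ 0xB = 0xE.
Blocks that differ from the original plaintext: P[3].

P[1] = 0x2, P[2] = 0x8, P[3] = 0x5, P[4] = 0xE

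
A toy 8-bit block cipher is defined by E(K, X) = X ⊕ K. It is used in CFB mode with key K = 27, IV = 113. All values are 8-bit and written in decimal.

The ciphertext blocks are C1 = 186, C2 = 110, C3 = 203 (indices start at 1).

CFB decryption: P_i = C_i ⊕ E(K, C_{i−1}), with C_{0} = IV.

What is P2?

P2 = 207

P2: E(K, 186) = 161; 110 ⊕ 161 = 207.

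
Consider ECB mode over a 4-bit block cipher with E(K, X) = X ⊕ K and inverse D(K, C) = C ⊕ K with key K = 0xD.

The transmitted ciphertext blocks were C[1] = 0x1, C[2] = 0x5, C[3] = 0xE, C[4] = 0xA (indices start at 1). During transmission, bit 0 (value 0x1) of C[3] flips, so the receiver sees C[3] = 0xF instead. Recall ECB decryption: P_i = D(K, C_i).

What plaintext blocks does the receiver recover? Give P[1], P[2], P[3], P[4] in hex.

P[1] = 0xC, P[2] = 0x8, P[3] = 0x2, P[4] = 0x7

Only C[3] changed, to 0xF. In ECB, a change in C_i affects only P_i. Decrypting the received ciphertext:
P[1]: D(K, 0x1) = 0xC.
P[2]: D(K, 0x5) = 0x8.
P[3]: D(K, 0xF) = 0x2.
P[4]: D(K, 0xA) = 0x7.
Blocks that differ from the original plaintext: P[3].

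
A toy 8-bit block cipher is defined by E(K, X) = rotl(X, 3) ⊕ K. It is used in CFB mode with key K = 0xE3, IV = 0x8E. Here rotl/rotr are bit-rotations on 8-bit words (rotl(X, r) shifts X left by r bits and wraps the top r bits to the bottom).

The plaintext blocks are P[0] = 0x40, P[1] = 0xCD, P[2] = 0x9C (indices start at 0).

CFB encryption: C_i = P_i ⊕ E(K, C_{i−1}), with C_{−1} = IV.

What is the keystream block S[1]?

C[0]: E(K, 0x8E) = 0x97; 0x40 ⊕ 0x97 = 0xD7.
C[1]: E(K, 0xD7) = 0x5D; 0xCD ⊕ 0x5D = 0x90.
So S[1] = 0x5D.

0x5D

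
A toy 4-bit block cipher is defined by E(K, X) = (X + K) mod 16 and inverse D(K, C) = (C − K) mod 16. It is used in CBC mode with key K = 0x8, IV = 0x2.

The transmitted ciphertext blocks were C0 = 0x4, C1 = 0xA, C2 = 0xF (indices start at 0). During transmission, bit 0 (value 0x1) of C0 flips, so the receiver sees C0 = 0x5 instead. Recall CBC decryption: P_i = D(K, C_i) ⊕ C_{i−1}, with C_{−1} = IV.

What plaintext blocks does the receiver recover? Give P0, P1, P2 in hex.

Only C0 changed, to 0x5. In CBC, a change in C_i garbles P_i and flips the same bit in P_{i+1}. Decrypting the received ciphertext:
P0: D(K, 0x5) = 0xD; 0xD ⊕ 0x2 = 0xF.
P1: D(K, 0xA) = 0x2; 0x2 ⊕ 0x5 = 0x7.
P2: D(K, 0xF) = 0x7; 0x7 ⊕ 0xA = 0xD.
Blocks that differ from the original plaintext: P0, P1.

P0 = 0xF, P1 = 0x7, P2 = 0xD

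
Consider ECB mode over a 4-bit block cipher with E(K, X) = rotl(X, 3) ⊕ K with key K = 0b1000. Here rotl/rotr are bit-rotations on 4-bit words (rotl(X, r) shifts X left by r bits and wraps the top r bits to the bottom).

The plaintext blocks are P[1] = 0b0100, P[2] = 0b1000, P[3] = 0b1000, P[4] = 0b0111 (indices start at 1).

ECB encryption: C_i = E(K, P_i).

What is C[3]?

C[3] = 0b1100

C[3]: E(K, 0b1000) = 0b1100.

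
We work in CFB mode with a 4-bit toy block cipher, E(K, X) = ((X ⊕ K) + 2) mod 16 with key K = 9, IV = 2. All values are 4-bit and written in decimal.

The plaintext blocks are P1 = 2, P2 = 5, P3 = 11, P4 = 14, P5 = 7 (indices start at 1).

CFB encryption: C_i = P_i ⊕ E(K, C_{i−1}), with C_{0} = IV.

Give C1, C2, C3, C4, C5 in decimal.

C1 = 15, C2 = 13, C3 = 13, C4 = 8, C5 = 4

C1: E(K, 2) = 13; 2 ⊕ 13 = 15.
C2: E(K, 15) = 8; 5 ⊕ 8 = 13.
C3: E(K, 13) = 6; 11 ⊕ 6 = 13.
C4: E(K, 13) = 6; 14 ⊕ 6 = 8.
C5: E(K, 8) = 3; 7 ⊕ 3 = 4.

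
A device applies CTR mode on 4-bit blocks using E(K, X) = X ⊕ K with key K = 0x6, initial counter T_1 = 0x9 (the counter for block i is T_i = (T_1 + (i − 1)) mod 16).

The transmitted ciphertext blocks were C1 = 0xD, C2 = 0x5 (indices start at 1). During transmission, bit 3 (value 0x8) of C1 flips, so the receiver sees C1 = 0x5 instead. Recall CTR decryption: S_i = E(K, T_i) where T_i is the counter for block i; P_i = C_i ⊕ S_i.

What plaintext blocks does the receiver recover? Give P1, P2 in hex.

P1 = 0xA, P2 = 0x9

Only C1 changed, to 0x5. In CTR, a change in C_i flips the same bit in P_i only; the keystream is unaffected. Decrypting the received ciphertext:
P1: T = 0x9, S = E(K, T) = 0xF; 0x5 ⊕ 0xF = 0xA.
P2: T = 0xA, S = E(K, T) = 0xC; 0x5 ⊕ 0xC = 0x9.
Blocks that differ from the original plaintext: P1.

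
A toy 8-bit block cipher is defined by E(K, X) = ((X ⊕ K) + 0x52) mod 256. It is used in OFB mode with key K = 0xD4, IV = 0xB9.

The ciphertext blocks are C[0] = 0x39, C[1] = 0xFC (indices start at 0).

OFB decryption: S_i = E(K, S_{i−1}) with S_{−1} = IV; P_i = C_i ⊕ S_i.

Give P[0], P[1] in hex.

P[0]: S = E(K, 0xB9) = 0xBF; 0x39 ⊕ 0xBF = 0x86.
P[1]: S = E(K, 0xBF) = 0xBD; 0xFC ⊕ 0xBD = 0x41.

P[0] = 0x86, P[1] = 0x41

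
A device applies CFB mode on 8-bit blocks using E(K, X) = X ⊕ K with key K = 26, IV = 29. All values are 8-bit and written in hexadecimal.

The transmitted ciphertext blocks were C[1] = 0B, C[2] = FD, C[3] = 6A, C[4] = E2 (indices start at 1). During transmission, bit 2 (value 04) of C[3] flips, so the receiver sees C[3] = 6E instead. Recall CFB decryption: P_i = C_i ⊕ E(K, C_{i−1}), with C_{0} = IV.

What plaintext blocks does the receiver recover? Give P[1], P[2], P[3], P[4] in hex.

Only C[3] changed, to 6E. In CFB, a change in C_i flips the same bit in P_i and garbles P_{i+1}. Decrypting the received ciphertext:
P[1]: E(K, 29) = 0F; 0B ⊕ 0F = 04.
P[2]: E(K, 0B) = 2D; FD ⊕ 2D = D0.
P[3]: E(K, FD) = DB; 6E ⊕ DB = B5.
P[4]: E(K, 6E) = 48; E2 ⊕ 48 = AA.
Blocks that differ from the original plaintext: P[3], P[4].

P[1] = 04, P[2] = D0, P[3] = B5, P[4] = AA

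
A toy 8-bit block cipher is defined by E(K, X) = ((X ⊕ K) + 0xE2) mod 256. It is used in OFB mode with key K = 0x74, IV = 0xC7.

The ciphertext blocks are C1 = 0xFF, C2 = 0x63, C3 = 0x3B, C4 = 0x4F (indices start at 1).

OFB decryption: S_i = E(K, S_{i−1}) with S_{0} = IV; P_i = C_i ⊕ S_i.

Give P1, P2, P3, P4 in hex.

P1: S = E(K, 0xC7) = 0x95; 0xFF ⊕ 0x95 = 0x6A.
P2: S = E(K, 0x95) = 0xC3; 0x63 ⊕ 0xC3 = 0xA0.
P3: S = E(K, 0xC3) = 0x99; 0x3B ⊕ 0x99 = 0xA2.
P4: S = E(K, 0x99) = 0xCF; 0x4F ⊕ 0xCF = 0x80.

P1 = 0x6A, P2 = 0xA0, P3 = 0xA2, P4 = 0x80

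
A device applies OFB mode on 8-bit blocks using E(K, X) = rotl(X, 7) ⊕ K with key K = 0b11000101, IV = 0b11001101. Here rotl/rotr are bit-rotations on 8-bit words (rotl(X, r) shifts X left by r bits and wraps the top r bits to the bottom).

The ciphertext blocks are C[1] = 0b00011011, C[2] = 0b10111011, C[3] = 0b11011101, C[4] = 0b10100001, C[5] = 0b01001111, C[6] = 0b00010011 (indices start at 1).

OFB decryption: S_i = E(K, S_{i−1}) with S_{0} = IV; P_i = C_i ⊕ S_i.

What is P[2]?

P[2] = 0b11101111

P[1]: S = E(K, 0b11001101) = 0b00100011; 0b00011011 ⊕ 0b00100011 = 0b00111000.
P[2]: S = E(K, 0b00100011) = 0b01010100; 0b10111011 ⊕ 0b01010100 = 0b11101111.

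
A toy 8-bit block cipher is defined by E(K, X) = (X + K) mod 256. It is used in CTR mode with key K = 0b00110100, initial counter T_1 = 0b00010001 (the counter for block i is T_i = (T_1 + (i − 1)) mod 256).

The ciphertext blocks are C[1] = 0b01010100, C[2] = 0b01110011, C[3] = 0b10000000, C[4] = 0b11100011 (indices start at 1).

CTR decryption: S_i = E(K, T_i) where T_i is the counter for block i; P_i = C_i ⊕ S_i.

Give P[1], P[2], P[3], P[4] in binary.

P[1] = 0b00010001, P[2] = 0b00110101, P[3] = 0b11000111, P[4] = 0b10101011

P[1]: T = 0b00010001, S = E(K, T) = 0b01000101; 0b01010100 ⊕ 0b01000101 = 0b00010001.
P[2]: T = 0b00010010, S = E(K, T) = 0b01000110; 0b01110011 ⊕ 0b01000110 = 0b00110101.
P[3]: T = 0b00010011, S = E(K, T) = 0b01000111; 0b10000000 ⊕ 0b01000111 = 0b11000111.
P[4]: T = 0b00010100, S = E(K, T) = 0b01001000; 0b11100011 ⊕ 0b01001000 = 0b10101011.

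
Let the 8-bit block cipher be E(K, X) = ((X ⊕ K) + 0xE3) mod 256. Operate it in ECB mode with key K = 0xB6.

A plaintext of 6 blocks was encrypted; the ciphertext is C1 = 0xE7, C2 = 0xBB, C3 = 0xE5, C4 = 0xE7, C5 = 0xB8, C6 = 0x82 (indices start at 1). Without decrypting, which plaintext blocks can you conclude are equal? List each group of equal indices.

ECB encrypts each block independently with the same key, so equal ciphertext blocks imply equal plaintext blocks.
C1 = C4 = 0xE7, so P1 = P4.

P1 = P4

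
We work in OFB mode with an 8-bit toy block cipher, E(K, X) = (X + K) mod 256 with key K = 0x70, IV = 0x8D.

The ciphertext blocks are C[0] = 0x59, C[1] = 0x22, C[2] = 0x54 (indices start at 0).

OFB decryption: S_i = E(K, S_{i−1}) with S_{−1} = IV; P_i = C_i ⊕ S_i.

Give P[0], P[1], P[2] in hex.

P[0] = 0xA4, P[1] = 0x4F, P[2] = 0x89

P[0]: S = E(K, 0x8D) = 0xFD; 0x59 ⊕ 0xFD = 0xA4.
P[1]: S = E(K, 0xFD) = 0x6D; 0x22 ⊕ 0x6D = 0x4F.
P[2]: S = E(K, 0x6D) = 0xDD; 0x54 ⊕ 0xDD = 0x89.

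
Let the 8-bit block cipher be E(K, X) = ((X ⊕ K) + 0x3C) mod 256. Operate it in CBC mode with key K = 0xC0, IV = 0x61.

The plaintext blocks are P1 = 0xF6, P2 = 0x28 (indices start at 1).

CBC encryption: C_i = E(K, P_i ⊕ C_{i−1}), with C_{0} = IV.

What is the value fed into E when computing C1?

0x97

C1: P1 ⊕ 0x61 = 0x97; E(K, 0x97) = 0x93.
So the input to E for block 1 is 0x97.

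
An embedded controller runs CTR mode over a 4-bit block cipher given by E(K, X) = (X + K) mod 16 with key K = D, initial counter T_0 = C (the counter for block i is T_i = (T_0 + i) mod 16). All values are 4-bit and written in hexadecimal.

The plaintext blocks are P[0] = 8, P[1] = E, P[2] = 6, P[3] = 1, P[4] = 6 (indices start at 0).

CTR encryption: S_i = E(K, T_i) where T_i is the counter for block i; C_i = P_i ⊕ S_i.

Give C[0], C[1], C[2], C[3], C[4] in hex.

C[0]: T = C, S = E(K, T) = 9; 8 ⊕ 9 = 1.
C[1]: T = D, S = E(K, T) = A; E ⊕ A = 4.
C[2]: T = E, S = E(K, T) = B; 6 ⊕ B = D.
C[3]: T = F, S = E(K, T) = C; 1 ⊕ C = D.
C[4]: T = 0, S = E(K, T) = D; 6 ⊕ D = B.

C[0] = 1, C[1] = 4, C[2] = D, C[3] = D, C[4] = B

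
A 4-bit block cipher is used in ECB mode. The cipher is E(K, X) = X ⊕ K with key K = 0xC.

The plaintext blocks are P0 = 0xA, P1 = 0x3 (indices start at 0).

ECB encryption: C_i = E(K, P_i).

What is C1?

C1: E(K, 0x3) = 0xF.

C1 = 0xF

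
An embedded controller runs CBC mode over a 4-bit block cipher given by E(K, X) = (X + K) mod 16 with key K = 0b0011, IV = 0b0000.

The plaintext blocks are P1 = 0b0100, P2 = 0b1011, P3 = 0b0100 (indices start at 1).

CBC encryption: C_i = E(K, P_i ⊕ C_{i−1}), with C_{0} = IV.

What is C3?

C1: P1 ⊕ 0b0000 = 0b0100; E(K, 0b0100) = 0b0111.
C2: P2 ⊕ 0b0111 = 0b1100; E(K, 0b1100) = 0b1111.
C3: P3 ⊕ 0b1111 = 0b1011; E(K, 0b1011) = 0b1110.

C3 = 0b1110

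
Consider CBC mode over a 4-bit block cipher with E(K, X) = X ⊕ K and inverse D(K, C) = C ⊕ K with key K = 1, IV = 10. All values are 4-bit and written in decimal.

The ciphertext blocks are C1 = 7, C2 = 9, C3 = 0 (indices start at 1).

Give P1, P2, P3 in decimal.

CBC decryption: P_i = D(K, C_i) ⊕ C_{i−1}, with C_{0} = IV.
P1: D(K, 7) = 6; 6 ⊕ 10 = 12.
P2: D(K, 9) = 8; 8 ⊕ 7 = 15.
P3: D(K, 0) = 1; 1 ⊕ 9 = 8.

P1 = 12, P2 = 15, P3 = 8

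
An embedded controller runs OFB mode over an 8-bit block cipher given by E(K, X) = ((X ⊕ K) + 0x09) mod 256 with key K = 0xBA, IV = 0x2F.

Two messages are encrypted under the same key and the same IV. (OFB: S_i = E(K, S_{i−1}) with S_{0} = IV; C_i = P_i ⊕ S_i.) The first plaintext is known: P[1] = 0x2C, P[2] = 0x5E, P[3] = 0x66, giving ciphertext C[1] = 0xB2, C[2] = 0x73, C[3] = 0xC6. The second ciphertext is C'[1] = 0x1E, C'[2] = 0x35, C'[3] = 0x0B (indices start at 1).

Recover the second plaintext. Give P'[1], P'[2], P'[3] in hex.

In OFB with a reused IV, both messages share the same keystream S_i, so C_i ⊕ C'_i = P_i ⊕ P'_i and thus P'_i = P_i ⊕ C_i ⊕ C'_i.
P'[1]: 0x2C ⊕ 0xB2 ⊕ 0x1E = 0x80.
P'[2]: 0x5E ⊕ 0x73 ⊕ 0x35 = 0x18.
P'[3]: 0x66 ⊕ 0xC6 ⊕ 0x0B = 0xAB.

P'[1] = 0x80, P'[2] = 0x18, P'[3] = 0xAB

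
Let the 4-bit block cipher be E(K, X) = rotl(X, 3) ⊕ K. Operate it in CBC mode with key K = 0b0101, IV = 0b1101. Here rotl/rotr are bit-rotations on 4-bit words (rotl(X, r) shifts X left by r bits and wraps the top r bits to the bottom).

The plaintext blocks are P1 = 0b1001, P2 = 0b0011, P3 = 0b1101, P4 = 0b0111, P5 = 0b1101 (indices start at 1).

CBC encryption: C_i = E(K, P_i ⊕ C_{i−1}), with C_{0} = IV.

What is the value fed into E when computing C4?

C1: P1 ⊕ 0b1101 = 0b0100; E(K, 0b0100) = 0b0111.
C2: P2 ⊕ 0b0111 = 0b0100; E(K, 0b0100) = 0b0111.
C3: P3 ⊕ 0b0111 = 0b1010; E(K, 0b1010) = 0b0000.
C4: P4 ⊕ 0b0000 = 0b0111; E(K, 0b0111) = 0b1110.
So the input to E for block 4 is 0b0111.

0b0111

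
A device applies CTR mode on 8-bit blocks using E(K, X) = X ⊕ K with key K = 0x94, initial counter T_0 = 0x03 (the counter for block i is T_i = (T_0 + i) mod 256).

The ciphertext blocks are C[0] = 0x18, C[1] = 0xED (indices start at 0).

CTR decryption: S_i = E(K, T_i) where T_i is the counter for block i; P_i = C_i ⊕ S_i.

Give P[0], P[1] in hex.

P[0] = 0x8F, P[1] = 0x7D

P[0]: T = 0x03, S = E(K, T) = 0x97; 0x18 ⊕ 0x97 = 0x8F.
P[1]: T = 0x04, S = E(K, T) = 0x90; 0xED ⊕ 0x90 = 0x7D.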